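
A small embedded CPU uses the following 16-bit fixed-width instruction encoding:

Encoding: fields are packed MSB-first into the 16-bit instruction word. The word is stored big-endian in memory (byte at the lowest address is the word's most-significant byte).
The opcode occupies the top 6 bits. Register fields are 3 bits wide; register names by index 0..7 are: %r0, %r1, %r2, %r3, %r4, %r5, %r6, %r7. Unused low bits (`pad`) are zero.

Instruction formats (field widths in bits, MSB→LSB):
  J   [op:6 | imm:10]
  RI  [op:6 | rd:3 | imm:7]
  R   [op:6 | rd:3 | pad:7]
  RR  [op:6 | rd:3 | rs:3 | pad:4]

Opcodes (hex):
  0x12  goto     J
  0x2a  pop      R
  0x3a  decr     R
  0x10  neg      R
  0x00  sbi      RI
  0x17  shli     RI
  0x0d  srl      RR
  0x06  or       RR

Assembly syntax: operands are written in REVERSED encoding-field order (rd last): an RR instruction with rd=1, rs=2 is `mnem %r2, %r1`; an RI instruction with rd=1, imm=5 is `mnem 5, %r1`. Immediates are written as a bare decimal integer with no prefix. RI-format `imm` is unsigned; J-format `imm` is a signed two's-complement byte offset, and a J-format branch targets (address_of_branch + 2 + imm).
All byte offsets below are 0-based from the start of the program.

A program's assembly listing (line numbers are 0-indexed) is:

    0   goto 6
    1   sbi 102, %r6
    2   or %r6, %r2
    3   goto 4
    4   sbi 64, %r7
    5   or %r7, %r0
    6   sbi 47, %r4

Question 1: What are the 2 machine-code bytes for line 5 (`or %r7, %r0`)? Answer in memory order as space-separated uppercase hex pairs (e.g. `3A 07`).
18 70

line 5 (or): pack op=0x6:6|rd=0:3|rs=7:3|pad=0:4 = 0x1870; big→ 18 70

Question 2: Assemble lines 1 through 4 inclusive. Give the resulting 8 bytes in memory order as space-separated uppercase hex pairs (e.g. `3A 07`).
03 66 19 60 48 04 03 C0

line 1 (sbi): pack op=0x0:6|rd=6:3|imm=102:7 = 0x0366; big→ 03 66
line 2 (or): pack op=0x6:6|rd=2:3|rs=6:3|pad=0:4 = 0x1960; big→ 19 60
line 3 (goto): pack op=0x12:6|imm=4:10 = 0x4804; big→ 48 04
line 4 (sbi): pack op=0x0:6|rd=7:3|imm=64:7 = 0x03c0; big→ 03 c0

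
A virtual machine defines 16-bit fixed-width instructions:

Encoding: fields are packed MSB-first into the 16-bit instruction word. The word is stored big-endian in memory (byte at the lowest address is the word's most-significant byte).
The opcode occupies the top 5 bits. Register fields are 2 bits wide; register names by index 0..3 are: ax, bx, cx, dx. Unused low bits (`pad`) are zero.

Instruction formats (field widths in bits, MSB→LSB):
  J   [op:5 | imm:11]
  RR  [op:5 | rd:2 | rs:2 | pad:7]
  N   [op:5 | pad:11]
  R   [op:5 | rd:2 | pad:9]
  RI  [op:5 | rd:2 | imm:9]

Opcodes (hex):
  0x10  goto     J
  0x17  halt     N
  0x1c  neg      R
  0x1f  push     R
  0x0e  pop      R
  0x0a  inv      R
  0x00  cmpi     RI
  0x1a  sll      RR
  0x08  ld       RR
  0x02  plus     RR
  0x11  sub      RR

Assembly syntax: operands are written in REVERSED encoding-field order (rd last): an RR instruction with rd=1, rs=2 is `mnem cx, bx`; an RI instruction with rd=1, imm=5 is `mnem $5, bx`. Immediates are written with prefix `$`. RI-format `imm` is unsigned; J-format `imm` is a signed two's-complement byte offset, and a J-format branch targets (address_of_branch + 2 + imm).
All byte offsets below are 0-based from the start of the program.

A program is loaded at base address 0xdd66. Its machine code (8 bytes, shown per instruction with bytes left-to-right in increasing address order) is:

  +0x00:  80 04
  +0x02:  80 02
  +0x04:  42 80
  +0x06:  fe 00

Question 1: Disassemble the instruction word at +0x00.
goto $4

@+00  big-endian(80 04) = 0x8004
  top 5b → 0x10 → goto [J]
  imm@[10:0]=0x4 ⇒ $4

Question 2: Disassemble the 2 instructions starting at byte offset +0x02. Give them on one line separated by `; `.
goto $2; ld bx, bx

+0x02: 80 02 ⇒ word 0x8002 (big)
  op=0x8002>>11=0x10 ⇒ goto (J)
  imm@[10:0]=0x2 ⇒ $2
+0x04: 42 80 ⇒ word 0x4280 (big)
  op=0x4280>>11=0x8 ⇒ ld (RR)
  rd@[10:9]=0x1 ⇒ bx
  rs@[8:7]=0x1 ⇒ bx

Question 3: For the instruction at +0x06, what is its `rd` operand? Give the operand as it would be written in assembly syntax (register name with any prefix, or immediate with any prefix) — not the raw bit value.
off 0x06: read fe 00 as big → 0xfe00
  opcode bits[15:11]=0x1f: push/R
  rd@[10:9]=0x3 ⇒ dx

dx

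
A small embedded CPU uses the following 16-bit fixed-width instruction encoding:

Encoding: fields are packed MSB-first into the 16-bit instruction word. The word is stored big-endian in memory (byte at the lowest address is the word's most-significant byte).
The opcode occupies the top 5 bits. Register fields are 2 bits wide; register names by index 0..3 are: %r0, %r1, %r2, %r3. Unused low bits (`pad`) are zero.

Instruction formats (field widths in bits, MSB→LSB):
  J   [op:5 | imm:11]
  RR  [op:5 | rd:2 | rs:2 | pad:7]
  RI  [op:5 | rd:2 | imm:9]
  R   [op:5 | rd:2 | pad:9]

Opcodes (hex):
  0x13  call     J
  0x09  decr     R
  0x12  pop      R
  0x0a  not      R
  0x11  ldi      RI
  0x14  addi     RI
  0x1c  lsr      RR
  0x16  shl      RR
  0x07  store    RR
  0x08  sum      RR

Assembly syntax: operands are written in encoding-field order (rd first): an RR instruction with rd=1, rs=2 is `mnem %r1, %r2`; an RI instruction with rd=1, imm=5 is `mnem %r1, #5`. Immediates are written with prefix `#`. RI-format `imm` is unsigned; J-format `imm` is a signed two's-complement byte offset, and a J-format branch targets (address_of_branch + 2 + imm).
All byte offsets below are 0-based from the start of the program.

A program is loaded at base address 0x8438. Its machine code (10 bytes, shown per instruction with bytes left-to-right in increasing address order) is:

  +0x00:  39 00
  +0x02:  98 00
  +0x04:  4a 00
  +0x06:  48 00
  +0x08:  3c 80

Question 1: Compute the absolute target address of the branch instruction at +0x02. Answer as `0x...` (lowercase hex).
0x843c

off 0x02: read 98 00 as big → 0x9800
  opcode bits[15:11]=0x13: call/J
  imm@[10:0]=0x0 ⇒ #0
  target = base 0x8438 + off 0x02 + 2 + imm 0 = 0x843c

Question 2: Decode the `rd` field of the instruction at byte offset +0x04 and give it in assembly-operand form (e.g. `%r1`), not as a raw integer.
off 0x04: read 4a 00 as big → 0x4a00
  opcode bits[15:11]=0x9: decr/R
  rd: (w>>9)&0x3=0x1 → %r1

%r1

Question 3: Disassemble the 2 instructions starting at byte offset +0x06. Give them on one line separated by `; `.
+0x06: 48 00 ⇒ word 0x4800 (big)
  op=0x4800>>11=0x9 ⇒ decr (R)
  [10:9] rd=0 = %r0
+0x08: 3c 80 ⇒ word 0x3c80 (big)
  op=0x3c80>>11=0x7 ⇒ store (RR)
  [10:9] rd=2 = %r2
  [8:7] rs=1 = %r1

decr %r0; store %r2, %r1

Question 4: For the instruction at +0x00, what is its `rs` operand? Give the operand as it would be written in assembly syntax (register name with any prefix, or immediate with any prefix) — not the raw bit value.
off 0x00: read 39 00 as big → 0x3900
  top 5b → 0x7 → store [RR]
  [10:9] rd=0 = %r0
  [8:7] rs=2 = %r2

%r2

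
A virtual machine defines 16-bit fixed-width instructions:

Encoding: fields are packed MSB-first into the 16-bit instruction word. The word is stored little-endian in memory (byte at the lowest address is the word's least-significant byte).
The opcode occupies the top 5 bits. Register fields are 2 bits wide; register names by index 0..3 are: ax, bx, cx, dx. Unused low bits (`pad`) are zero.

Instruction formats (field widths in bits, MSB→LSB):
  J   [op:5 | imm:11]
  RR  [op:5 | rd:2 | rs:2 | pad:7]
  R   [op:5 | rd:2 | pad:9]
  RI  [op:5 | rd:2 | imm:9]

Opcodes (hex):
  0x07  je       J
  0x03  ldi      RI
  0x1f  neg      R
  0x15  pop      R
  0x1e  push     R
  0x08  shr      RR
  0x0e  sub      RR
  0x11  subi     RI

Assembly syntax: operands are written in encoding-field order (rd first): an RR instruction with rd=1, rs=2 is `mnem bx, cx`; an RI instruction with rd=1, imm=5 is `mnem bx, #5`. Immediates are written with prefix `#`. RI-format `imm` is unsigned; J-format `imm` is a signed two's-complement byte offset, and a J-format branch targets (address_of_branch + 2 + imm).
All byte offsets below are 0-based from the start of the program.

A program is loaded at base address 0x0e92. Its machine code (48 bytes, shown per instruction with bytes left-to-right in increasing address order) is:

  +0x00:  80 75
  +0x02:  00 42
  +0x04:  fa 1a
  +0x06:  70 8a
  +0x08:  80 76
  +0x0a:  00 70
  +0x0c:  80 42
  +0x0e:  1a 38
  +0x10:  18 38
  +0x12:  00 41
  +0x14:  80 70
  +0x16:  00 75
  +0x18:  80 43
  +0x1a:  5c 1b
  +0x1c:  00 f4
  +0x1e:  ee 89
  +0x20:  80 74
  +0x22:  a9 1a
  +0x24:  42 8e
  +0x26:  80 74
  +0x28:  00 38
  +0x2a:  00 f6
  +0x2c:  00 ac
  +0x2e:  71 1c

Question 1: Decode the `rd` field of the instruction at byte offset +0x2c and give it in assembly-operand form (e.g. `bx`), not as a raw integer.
cx

[2c] 00 ac → 0xac00
  op=0xac00>>11=0x15 ⇒ pop (R)
  rd@[10:9]=0x2 ⇒ cx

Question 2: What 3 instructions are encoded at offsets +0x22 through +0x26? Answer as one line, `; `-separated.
off 0x22: read a9 1a as little → 0x1aa9
  op=0x1aa9>>11=0x3 ⇒ ldi (RI)
  rd: (w>>9)&0x3=0x1 → bx
  imm: (w>>0)&0x1ff=0xa9 → #169
off 0x24: read 42 8e as little → 0x8e42
  op=0x8e42>>11=0x11 ⇒ subi (RI)
  rd: (w>>9)&0x3=0x3 → dx
  imm: (w>>0)&0x1ff=0x42 → #66
off 0x26: read 80 74 as little → 0x7480
  op=0x7480>>11=0xe ⇒ sub (RR)
  rd: (w>>9)&0x3=0x2 → cx
  rs: (w>>7)&0x3=0x1 → bx

ldi bx, #169; subi dx, #66; sub cx, bx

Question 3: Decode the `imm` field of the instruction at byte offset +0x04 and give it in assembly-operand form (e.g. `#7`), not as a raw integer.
[04] fa 1a → 0x1afa
  top 5b → 0x3 → ldi [RI]
  [10:9] rd=1 = bx
  [8:0] imm=250 = #250

#250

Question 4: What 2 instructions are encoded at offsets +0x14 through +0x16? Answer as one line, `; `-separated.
sub ax, bx; sub cx, cx

[14] 80 70 → 0x7080
  opcode bits[15:11]=0xe: sub/RR
  rd@[10:9]=0x0 ⇒ ax
  rs@[8:7]=0x1 ⇒ bx
[16] 00 75 → 0x7500
  opcode bits[15:11]=0xe: sub/RR
  rd@[10:9]=0x2 ⇒ cx
  rs@[8:7]=0x2 ⇒ cx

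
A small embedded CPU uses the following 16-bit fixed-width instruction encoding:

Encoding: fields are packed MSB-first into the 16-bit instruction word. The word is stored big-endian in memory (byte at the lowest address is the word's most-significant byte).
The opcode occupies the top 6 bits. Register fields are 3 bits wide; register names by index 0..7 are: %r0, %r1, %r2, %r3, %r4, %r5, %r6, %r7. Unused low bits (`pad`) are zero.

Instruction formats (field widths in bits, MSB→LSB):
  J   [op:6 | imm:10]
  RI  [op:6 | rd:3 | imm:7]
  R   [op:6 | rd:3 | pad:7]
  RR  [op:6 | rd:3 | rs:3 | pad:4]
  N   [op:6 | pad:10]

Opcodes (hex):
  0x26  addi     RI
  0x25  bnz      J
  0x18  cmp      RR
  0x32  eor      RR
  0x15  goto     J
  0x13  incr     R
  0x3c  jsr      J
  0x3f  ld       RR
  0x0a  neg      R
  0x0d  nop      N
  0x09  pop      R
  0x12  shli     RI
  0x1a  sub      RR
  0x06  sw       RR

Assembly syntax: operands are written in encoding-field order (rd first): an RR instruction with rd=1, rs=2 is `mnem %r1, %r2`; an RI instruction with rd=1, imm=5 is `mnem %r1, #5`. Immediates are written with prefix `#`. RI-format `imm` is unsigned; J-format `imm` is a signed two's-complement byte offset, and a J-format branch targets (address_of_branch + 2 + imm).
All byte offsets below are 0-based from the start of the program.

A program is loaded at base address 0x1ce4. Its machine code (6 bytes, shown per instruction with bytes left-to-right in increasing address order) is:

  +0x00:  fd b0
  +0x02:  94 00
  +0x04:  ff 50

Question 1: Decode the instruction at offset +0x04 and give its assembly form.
+0x04: ff 50 ⇒ word 0xff50 (big)
  op=0xff50>>10=0x3f ⇒ ld (RR)
  [9:7] rd=6 = %r6
  [6:4] rs=5 = %r5

ld %r6, %r5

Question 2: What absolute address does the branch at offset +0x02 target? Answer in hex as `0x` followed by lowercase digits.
+0x02: 94 00 ⇒ word 0x9400 (big)
  opcode bits[15:10]=0x25: bnz/J
  imm: (w>>0)&0x3ff=0x0 → #0
  target = base 0x1ce4 + off 0x02 + 2 + imm 0 = 0x1ce8

0x1ce8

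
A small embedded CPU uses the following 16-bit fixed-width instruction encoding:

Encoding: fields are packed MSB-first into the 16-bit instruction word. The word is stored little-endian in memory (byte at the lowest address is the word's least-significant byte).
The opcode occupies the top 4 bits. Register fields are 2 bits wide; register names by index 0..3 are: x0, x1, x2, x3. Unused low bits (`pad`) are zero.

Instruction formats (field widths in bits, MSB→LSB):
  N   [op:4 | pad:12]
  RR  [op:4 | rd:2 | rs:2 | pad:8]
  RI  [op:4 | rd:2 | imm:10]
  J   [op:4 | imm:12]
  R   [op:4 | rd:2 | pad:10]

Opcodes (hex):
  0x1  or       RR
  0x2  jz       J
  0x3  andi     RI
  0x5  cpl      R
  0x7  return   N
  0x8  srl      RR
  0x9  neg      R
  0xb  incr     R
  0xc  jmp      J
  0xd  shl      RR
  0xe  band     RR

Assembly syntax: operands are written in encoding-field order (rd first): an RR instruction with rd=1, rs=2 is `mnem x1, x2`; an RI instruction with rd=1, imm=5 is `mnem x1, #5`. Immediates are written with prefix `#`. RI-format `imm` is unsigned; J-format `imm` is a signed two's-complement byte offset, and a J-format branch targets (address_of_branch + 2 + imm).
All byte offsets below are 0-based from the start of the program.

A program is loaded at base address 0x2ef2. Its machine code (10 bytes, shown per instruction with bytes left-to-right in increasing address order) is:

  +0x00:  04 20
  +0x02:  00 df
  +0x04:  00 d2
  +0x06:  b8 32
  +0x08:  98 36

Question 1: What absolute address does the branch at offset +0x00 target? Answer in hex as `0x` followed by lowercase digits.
@+00  little-endian(04 20) = 0x2004
  op=0x2004>>12=0x2 ⇒ jz (J)
  [11:0] imm=4 = #4
  target = base 0x2ef2 + off 0x00 + 2 + imm 4 = 0x2ef8

0x2ef8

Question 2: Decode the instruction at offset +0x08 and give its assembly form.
@+08  little-endian(98 36) = 0x3698
  op=0x3698>>12=0x3 ⇒ andi (RI)
  rd: (w>>10)&0x3=0x1 → x1
  imm: (w>>0)&0x3ff=0x298 → #664

andi x1, #664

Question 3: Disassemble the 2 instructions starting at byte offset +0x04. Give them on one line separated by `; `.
+0x04: 00 d2 ⇒ word 0xd200 (little)
  top 4b → 0xd → shl [RR]
  rd: (w>>10)&0x3=0x0 → x0
  rs: (w>>8)&0x3=0x2 → x2
+0x06: b8 32 ⇒ word 0x32b8 (little)
  top 4b → 0x3 → andi [RI]
  rd: (w>>10)&0x3=0x0 → x0
  imm: (w>>0)&0x3ff=0x2b8 → #696

shl x0, x2; andi x0, #696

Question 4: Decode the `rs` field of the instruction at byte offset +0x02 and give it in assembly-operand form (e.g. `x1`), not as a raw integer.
@+02  little-endian(00 df) = 0xdf00
  top 4b → 0xd → shl [RR]
  rd: (w>>10)&0x3=0x3 → x3
  rs: (w>>8)&0x3=0x3 → x3

x3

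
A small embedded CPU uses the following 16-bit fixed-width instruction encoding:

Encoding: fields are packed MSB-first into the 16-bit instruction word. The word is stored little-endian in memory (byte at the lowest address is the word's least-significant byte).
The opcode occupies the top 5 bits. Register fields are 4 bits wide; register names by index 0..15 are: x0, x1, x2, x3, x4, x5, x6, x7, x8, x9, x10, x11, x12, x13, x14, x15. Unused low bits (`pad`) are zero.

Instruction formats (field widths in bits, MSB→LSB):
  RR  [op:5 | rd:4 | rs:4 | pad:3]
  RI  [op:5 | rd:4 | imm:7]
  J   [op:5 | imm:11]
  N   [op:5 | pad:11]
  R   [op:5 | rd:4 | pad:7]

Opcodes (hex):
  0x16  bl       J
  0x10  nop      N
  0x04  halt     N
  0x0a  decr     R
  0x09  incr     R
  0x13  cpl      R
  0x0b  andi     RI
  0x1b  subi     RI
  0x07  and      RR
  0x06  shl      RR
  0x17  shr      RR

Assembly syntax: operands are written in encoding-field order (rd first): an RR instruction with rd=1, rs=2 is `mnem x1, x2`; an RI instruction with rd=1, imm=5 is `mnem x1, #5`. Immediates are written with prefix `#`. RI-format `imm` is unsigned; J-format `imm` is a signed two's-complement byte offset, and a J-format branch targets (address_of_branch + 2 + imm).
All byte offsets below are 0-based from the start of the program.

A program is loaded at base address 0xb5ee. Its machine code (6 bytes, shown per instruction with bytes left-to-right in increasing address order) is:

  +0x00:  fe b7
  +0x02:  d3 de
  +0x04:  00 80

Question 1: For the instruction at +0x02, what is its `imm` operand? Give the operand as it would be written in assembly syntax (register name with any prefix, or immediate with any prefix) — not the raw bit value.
@+02  little-endian(d3 de) = 0xded3
  op=0xded3>>11=0x1b ⇒ subi (RI)
  rd: (w>>7)&0xf=0xd → x13
  imm: (w>>0)&0x7f=0x53 → #83

#83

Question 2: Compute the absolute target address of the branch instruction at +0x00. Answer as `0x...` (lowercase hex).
[00] fe b7 → 0xb7fe
  opcode bits[15:11]=0x16: bl/J
  [10:0] imm=2046 (s11→-2) = #-2
  target = base 0xb5ee + off 0x00 + 2 + imm -2 = 0xb5ee

0xb5ee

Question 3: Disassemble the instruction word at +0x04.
nop

off 0x04: read 00 80 as little → 0x8000
  opcode bits[15:11]=0x10: nop/N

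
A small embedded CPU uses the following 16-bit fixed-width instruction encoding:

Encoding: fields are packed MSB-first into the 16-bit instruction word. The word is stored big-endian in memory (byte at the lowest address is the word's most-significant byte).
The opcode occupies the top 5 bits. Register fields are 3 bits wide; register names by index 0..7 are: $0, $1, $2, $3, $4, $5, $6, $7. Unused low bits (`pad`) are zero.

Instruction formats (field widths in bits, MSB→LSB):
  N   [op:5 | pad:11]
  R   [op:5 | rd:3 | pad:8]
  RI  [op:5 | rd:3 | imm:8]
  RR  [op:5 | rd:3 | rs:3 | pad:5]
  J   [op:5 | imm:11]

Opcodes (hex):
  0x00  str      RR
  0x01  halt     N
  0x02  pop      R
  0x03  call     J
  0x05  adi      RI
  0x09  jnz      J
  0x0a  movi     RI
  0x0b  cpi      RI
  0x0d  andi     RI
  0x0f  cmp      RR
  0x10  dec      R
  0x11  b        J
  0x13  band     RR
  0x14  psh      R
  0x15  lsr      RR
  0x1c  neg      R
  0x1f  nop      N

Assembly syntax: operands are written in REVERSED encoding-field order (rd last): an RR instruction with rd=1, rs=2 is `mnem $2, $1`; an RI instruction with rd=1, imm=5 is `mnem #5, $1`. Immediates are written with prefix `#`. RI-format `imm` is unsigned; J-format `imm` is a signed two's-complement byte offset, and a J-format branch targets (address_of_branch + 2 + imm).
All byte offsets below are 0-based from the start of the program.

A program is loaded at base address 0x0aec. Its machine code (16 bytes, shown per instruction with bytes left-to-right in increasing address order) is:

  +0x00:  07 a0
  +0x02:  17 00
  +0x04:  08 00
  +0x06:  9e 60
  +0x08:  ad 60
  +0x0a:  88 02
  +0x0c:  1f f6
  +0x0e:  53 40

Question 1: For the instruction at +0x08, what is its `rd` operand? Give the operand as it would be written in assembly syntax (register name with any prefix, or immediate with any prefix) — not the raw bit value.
@+08  big-endian(ad 60) = 0xad60
  opcode bits[15:11]=0x15: lsr/RR
  rd@[10:8]=0x5 ⇒ $5
  rs@[7:5]=0x3 ⇒ $3

$5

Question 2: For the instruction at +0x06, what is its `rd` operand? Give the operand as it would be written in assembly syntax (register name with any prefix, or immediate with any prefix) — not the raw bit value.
$6

+0x06: 9e 60 ⇒ word 0x9e60 (big)
  top 5b → 0x13 → band [RR]
  [10:8] rd=6 = $6
  [7:5] rs=3 = $3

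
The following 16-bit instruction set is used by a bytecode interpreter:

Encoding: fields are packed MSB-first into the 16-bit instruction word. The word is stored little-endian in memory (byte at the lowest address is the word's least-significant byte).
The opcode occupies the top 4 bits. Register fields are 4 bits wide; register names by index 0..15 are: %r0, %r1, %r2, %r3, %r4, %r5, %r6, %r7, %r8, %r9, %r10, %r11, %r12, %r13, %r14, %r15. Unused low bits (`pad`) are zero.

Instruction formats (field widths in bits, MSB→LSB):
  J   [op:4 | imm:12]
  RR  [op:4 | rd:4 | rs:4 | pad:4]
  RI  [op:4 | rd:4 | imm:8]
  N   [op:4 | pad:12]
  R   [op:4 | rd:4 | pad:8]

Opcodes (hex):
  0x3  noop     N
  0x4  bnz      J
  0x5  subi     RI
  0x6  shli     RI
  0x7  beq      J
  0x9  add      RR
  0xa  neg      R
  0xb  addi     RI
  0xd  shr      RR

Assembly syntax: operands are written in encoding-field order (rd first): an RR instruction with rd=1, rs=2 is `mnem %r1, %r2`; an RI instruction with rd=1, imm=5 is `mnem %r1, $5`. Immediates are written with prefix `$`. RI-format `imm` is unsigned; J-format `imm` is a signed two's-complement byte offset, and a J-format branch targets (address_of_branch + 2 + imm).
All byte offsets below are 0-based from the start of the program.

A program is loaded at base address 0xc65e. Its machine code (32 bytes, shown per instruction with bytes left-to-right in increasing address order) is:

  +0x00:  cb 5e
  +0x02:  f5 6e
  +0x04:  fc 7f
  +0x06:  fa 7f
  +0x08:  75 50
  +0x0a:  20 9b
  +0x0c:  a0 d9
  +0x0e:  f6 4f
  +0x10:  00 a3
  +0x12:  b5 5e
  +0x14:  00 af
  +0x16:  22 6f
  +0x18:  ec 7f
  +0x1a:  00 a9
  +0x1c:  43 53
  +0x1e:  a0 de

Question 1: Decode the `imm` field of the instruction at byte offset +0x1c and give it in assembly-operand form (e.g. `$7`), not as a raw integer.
$67

[1c] 43 53 → 0x5343
  opcode bits[15:12]=0x5: subi/RI
  rd: (w>>8)&0xf=0x3 → %r3
  imm: (w>>0)&0xff=0x43 → $67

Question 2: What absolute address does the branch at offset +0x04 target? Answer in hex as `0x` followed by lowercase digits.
0xc660

off 0x04: read fc 7f as little → 0x7ffc
  top 4b → 0x7 → beq [J]
  imm@[11:0]=0xffc (s12→-4) ⇒ $-4
  target = base 0xc65e + off 0x04 + 2 + imm -4 = 0xc660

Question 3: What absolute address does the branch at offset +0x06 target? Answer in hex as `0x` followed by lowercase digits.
0xc660

off 0x06: read fa 7f as little → 0x7ffa
  op=0x7ffa>>12=0x7 ⇒ beq (J)
  [11:0] imm=4090 (s12→-6) = $-6
  target = base 0xc65e + off 0x06 + 2 + imm -6 = 0xc660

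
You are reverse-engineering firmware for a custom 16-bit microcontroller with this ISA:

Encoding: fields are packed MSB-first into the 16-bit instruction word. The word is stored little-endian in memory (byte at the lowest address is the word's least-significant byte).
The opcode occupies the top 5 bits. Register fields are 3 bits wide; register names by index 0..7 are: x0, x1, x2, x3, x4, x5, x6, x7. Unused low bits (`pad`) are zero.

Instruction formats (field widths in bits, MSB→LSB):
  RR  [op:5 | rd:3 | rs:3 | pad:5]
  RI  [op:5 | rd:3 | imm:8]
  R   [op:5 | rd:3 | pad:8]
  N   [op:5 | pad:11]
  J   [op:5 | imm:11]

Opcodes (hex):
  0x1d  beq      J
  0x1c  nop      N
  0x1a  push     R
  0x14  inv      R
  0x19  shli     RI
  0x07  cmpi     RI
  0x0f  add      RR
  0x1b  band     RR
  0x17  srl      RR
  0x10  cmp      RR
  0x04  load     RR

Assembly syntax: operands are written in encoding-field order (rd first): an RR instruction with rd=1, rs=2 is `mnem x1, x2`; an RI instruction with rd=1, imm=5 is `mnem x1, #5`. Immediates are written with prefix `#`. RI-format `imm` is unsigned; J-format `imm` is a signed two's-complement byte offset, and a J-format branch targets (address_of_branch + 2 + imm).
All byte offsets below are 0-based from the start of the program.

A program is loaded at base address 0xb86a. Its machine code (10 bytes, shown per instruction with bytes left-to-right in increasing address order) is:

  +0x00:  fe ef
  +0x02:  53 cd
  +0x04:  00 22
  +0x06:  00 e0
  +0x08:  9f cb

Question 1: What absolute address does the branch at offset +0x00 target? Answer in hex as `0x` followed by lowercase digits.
0xb86a

[00] fe ef → 0xeffe
  opcode bits[15:11]=0x1d: beq/J
  [10:0] imm=2046 (s11→-2) = #-2
  target = base 0xb86a + off 0x00 + 2 + imm -2 = 0xb86a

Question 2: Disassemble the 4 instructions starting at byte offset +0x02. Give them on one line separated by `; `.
+0x02: 53 cd ⇒ word 0xcd53 (little)
  op=0xcd53>>11=0x19 ⇒ shli (RI)
  rd: (w>>8)&0x7=0x5 → x5
  imm: (w>>0)&0xff=0x53 → #83
+0x04: 00 22 ⇒ word 0x2200 (little)
  op=0x2200>>11=0x4 ⇒ load (RR)
  rd: (w>>8)&0x7=0x2 → x2
  rs: (w>>5)&0x7=0x0 → x0
+0x06: 00 e0 ⇒ word 0xe000 (little)
  op=0xe000>>11=0x1c ⇒ nop (N)
+0x08: 9f cb ⇒ word 0xcb9f (little)
  op=0xcb9f>>11=0x19 ⇒ shli (RI)
  rd: (w>>8)&0x7=0x3 → x3
  imm: (w>>0)&0xff=0x9f → #159

shli x5, #83; load x2, x0; nop; shli x3, #159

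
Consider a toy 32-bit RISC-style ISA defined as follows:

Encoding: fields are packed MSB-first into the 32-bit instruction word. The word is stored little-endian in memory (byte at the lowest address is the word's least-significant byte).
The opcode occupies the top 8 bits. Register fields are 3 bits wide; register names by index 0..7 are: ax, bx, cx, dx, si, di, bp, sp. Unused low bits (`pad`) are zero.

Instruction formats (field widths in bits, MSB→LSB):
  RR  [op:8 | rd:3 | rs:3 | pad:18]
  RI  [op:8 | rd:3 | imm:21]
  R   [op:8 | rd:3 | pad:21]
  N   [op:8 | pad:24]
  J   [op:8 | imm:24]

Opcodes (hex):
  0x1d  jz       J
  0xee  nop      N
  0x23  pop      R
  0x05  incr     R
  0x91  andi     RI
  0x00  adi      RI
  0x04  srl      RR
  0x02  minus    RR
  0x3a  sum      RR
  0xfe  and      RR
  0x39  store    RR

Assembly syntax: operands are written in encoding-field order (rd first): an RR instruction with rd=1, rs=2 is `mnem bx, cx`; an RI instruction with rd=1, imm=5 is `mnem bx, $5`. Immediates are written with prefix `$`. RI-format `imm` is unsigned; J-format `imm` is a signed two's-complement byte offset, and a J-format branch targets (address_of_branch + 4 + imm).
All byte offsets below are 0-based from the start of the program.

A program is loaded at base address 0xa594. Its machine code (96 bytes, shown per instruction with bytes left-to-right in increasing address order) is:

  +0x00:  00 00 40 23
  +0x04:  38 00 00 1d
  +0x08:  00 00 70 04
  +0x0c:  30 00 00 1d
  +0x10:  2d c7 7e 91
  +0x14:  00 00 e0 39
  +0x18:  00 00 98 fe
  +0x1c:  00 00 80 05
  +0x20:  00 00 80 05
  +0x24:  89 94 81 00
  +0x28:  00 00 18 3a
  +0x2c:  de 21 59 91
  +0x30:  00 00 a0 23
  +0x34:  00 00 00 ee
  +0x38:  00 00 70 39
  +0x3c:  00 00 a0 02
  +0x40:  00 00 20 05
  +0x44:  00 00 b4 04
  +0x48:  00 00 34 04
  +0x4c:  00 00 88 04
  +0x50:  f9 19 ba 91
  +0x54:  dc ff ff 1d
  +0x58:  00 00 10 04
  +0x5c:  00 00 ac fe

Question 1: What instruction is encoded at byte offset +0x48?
+0x48: 00 00 34 04 ⇒ word 0x04340000 (little)
  opcode bits[31:24]=0x4: srl/RR
  rd@[23:21]=0x1 ⇒ bx
  rs@[20:18]=0x5 ⇒ di

srl bx, di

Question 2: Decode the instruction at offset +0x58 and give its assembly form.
+0x58: 00 00 10 04 ⇒ word 0x04100000 (little)
  opcode bits[31:24]=0x4: srl/RR
  rd@[23:21]=0x0 ⇒ ax
  rs@[20:18]=0x4 ⇒ si

srl ax, si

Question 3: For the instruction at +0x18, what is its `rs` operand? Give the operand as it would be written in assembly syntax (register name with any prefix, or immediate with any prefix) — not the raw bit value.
bp

@+18  little-endian(00 00 98 fe) = 0xfe980000
  top 8b → 0xfe → and [RR]
  rd@[23:21]=0x4 ⇒ si
  rs@[20:18]=0x6 ⇒ bp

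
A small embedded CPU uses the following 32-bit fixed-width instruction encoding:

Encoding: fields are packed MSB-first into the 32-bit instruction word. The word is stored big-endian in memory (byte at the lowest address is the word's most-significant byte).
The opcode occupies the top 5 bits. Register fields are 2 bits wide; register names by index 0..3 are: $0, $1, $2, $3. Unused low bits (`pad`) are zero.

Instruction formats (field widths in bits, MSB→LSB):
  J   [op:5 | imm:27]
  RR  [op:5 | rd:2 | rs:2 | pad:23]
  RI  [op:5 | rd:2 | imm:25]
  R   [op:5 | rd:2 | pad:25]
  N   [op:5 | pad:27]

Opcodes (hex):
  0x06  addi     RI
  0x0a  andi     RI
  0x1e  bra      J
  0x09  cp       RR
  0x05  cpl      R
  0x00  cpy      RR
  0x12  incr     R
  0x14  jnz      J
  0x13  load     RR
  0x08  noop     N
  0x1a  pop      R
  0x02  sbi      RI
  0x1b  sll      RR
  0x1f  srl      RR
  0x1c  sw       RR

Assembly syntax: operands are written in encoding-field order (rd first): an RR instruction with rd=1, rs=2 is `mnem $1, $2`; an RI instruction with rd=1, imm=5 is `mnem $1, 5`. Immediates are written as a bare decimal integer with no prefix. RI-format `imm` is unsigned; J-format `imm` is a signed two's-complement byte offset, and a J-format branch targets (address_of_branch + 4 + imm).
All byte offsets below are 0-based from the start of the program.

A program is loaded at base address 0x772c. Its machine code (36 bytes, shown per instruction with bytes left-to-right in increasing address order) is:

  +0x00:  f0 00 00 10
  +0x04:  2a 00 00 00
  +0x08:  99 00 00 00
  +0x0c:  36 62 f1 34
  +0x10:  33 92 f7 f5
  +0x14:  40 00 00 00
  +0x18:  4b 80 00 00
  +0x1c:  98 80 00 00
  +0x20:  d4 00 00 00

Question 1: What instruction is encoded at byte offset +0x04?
+0x04: 2a 00 00 00 ⇒ word 0x2a000000 (big)
  op=0x2a000000>>27=0x5 ⇒ cpl (R)
  [26:25] rd=1 = $1

cpl $1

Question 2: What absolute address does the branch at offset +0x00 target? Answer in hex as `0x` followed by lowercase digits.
+0x00: f0 00 00 10 ⇒ word 0xf0000010 (big)
  op=0xf0000010>>27=0x1e ⇒ bra (J)
  imm: (w>>0)&0x7ffffff=0x10 → 16
  target = base 0x772c + off 0x00 + 4 + imm 16 = 0x7740

0x7740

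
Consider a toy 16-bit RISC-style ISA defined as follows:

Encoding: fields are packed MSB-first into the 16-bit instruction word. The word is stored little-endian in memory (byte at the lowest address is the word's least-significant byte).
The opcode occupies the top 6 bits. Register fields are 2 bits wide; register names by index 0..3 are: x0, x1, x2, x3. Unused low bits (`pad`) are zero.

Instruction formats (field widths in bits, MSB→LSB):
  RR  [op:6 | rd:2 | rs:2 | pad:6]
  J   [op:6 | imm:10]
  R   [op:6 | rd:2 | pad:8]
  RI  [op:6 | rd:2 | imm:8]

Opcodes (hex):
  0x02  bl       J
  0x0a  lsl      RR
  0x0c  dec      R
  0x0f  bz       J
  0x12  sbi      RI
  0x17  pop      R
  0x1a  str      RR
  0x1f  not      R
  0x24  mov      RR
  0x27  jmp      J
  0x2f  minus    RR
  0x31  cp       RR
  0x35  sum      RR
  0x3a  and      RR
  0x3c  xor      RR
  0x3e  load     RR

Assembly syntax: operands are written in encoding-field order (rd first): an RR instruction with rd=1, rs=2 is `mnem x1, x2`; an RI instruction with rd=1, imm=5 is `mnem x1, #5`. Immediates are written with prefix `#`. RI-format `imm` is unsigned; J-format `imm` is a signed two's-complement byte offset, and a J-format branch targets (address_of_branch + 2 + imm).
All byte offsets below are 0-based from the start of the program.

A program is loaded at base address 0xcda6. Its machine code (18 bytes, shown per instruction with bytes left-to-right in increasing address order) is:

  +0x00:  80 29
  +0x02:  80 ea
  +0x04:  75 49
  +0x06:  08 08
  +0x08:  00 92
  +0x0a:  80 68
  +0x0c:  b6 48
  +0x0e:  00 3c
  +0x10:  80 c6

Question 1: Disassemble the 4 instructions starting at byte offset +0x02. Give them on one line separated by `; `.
and x2, x2; sbi x1, #117; bl #8; mov x2, x0

@+02  little-endian(80 ea) = 0xea80
  opcode bits[15:10]=0x3a: and/RR
  rd: (w>>8)&0x3=0x2 → x2
  rs: (w>>6)&0x3=0x2 → x2
@+04  little-endian(75 49) = 0x4975
  opcode bits[15:10]=0x12: sbi/RI
  rd: (w>>8)&0x3=0x1 → x1
  imm: (w>>0)&0xff=0x75 → #117
@+06  little-endian(08 08) = 0x0808
  opcode bits[15:10]=0x2: bl/J
  imm: (w>>0)&0x3ff=0x8 → #8
@+08  little-endian(00 92) = 0x9200
  opcode bits[15:10]=0x24: mov/RR
  rd: (w>>8)&0x3=0x2 → x2
  rs: (w>>6)&0x3=0x0 → x0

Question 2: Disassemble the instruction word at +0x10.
@+10  little-endian(80 c6) = 0xc680
  op=0xc680>>10=0x31 ⇒ cp (RR)
  rd: (w>>8)&0x3=0x2 → x2
  rs: (w>>6)&0x3=0x2 → x2

cp x2, x2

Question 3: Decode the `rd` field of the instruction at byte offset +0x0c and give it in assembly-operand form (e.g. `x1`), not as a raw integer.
[0c] b6 48 → 0x48b6
  opcode bits[15:10]=0x12: sbi/RI
  rd@[9:8]=0x0 ⇒ x0
  imm@[7:0]=0xb6 ⇒ #182

x0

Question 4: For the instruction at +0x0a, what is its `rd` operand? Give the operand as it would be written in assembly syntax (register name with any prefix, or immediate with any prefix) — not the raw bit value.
+0x0a: 80 68 ⇒ word 0x6880 (little)
  opcode bits[15:10]=0x1a: str/RR
  [9:8] rd=0 = x0
  [7:6] rs=2 = x2

x0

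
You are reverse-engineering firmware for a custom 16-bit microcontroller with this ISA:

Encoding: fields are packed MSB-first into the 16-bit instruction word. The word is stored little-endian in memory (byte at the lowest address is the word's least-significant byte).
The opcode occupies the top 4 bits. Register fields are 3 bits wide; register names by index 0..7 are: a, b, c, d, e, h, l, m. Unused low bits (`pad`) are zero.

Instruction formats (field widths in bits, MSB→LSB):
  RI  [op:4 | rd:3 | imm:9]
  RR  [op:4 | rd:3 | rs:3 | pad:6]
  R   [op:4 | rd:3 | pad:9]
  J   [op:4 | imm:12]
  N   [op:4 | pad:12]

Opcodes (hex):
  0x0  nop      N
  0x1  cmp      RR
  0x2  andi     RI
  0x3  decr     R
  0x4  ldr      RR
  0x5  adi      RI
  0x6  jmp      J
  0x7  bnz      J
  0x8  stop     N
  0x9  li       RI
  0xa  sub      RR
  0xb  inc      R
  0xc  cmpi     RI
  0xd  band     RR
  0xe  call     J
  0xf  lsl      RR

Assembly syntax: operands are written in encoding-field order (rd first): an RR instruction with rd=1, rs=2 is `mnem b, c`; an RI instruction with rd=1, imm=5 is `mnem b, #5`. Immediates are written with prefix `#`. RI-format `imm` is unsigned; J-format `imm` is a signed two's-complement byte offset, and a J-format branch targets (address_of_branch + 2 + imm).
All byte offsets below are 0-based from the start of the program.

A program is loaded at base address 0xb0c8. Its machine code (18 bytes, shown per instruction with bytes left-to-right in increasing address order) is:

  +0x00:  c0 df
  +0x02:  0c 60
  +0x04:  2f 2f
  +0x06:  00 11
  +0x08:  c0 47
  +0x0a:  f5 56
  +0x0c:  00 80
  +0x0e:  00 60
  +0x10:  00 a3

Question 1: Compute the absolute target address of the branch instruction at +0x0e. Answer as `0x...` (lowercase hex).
off 0x0e: read 00 60 as little → 0x6000
  opcode bits[15:12]=0x6: jmp/J
  [11:0] imm=0 = #0
  target = base 0xb0c8 + off 0x0e + 2 + imm 0 = 0xb0d8

0xb0d8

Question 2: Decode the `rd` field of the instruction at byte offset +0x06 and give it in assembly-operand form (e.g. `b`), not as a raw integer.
a

[06] 00 11 → 0x1100
  top 4b → 0x1 → cmp [RR]
  [11:9] rd=0 = a
  [8:6] rs=4 = e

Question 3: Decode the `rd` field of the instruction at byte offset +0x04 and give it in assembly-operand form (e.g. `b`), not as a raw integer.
m

off 0x04: read 2f 2f as little → 0x2f2f
  top 4b → 0x2 → andi [RI]
  [11:9] rd=7 = m
  [8:0] imm=303 = #303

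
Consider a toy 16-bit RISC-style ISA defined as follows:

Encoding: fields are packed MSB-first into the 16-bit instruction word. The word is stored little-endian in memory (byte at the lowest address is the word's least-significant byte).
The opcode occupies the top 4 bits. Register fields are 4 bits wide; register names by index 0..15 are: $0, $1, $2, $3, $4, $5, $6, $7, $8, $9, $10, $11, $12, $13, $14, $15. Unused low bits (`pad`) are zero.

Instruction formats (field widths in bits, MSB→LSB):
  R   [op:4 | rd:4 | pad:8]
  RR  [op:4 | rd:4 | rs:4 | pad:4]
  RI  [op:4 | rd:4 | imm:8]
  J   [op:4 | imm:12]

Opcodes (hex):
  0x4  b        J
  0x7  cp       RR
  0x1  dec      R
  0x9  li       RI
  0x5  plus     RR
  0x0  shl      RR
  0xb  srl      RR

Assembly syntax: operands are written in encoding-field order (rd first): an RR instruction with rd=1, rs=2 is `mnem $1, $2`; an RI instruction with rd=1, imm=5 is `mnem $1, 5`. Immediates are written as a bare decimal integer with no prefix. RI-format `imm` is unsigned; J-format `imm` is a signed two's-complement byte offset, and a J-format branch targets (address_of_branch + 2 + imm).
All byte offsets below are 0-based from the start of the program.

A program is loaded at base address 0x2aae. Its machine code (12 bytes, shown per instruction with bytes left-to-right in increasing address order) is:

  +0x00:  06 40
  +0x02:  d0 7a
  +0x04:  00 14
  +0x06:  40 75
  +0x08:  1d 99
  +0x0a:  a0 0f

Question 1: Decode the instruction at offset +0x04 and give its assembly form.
[04] 00 14 → 0x1400
  op=0x1400>>12=0x1 ⇒ dec (R)
  [11:8] rd=4 = $4

dec $4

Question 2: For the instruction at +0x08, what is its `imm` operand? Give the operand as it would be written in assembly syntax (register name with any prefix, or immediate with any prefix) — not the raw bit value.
[08] 1d 99 → 0x991d
  top 4b → 0x9 → li [RI]
  rd@[11:8]=0x9 ⇒ $9
  imm@[7:0]=0x1d ⇒ 29

29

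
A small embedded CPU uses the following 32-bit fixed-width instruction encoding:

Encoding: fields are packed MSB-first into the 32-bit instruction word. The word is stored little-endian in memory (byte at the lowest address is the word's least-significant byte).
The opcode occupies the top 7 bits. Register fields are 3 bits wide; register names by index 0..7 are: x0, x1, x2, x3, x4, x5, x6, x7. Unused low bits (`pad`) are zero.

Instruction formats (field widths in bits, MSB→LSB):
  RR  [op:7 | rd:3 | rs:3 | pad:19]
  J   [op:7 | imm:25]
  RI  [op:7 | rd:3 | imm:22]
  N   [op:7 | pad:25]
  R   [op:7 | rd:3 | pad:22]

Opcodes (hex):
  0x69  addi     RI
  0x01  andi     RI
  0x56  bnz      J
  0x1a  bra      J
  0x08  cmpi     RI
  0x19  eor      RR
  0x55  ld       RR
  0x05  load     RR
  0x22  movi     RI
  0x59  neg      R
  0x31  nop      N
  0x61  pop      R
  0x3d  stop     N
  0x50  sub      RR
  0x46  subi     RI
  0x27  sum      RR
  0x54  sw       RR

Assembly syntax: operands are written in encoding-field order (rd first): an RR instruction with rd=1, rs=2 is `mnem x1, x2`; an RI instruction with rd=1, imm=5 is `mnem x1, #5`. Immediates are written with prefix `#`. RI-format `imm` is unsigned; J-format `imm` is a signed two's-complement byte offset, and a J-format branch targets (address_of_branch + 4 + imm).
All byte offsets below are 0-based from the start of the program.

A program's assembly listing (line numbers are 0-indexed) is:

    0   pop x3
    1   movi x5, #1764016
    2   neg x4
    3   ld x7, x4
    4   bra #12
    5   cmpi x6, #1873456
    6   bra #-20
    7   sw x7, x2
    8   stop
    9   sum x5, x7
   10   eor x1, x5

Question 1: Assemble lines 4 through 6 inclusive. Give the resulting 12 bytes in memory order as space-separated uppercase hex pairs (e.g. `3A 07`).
0C 00 00 34 30 96 9C 11 EC FF FF 35

line 4 (bra): pack op=0x1a:7|imm=12:25 = 0x3400000c; little→ 0c 00 00 34
line 5 (cmpi): pack op=0x8:7|rd=6:3|imm=1873456:22 = 0x119c9630; little→ 30 96 9c 11
line 6 (bra): pack op=0x1a:7|imm=-20:25 = 0x35ffffec; little→ ec ff ff 35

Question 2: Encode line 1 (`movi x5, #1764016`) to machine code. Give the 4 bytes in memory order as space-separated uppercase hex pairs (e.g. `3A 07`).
B0 EA 5A 45

L1: movi op=0x22:7|rd=5:3|imm=1764016:22 ⇒ 0x455aeab0 ⇒ little b0 ea 5a 45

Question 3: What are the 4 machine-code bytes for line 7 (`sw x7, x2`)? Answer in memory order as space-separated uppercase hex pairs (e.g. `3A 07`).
7. sw fields op=0x54:7|rd=7:3|rs=2:3|pad=0:19 → word a9d00000h → 00 00 d0 a9

00 00 D0 A9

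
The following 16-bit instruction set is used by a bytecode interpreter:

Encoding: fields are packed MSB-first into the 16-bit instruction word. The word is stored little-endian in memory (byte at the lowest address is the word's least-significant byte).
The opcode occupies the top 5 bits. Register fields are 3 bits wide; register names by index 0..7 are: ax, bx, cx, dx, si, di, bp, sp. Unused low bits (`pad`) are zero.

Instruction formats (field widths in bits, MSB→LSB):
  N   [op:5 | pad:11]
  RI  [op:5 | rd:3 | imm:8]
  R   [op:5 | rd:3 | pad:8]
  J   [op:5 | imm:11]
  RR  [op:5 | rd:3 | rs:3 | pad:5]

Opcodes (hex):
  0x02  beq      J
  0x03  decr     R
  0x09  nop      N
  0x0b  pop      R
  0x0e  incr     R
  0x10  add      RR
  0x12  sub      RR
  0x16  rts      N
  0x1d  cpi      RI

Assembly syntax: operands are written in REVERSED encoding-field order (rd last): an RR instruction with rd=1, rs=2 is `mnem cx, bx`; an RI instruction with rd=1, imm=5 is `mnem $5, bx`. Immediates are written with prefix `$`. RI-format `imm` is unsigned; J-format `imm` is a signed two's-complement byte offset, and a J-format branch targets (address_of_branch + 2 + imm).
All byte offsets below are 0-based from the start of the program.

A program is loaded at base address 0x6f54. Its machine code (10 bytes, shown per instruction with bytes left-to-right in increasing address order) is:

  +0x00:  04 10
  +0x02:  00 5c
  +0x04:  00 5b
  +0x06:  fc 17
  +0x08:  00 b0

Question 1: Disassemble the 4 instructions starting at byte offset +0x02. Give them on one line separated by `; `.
pop si; pop dx; beq $-4; rts

[02] 00 5c → 0x5c00
  op=0x5c00>>11=0xb ⇒ pop (R)
  rd: (w>>8)&0x7=0x4 → si
[04] 00 5b → 0x5b00
  op=0x5b00>>11=0xb ⇒ pop (R)
  rd: (w>>8)&0x7=0x3 → dx
[06] fc 17 → 0x17fc
  op=0x17fc>>11=0x2 ⇒ beq (J)
  imm: (w>>0)&0x7ff=0x7fc (s11→-4) → $-4
[08] 00 b0 → 0xb000
  op=0xb000>>11=0x16 ⇒ rts (N)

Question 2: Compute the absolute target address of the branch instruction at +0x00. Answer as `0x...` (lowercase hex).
[00] 04 10 → 0x1004
  top 5b → 0x2 → beq [J]
  imm@[10:0]=0x4 ⇒ $4
  target = base 0x6f54 + off 0x00 + 2 + imm 4 = 0x6f5a

0x6f5a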